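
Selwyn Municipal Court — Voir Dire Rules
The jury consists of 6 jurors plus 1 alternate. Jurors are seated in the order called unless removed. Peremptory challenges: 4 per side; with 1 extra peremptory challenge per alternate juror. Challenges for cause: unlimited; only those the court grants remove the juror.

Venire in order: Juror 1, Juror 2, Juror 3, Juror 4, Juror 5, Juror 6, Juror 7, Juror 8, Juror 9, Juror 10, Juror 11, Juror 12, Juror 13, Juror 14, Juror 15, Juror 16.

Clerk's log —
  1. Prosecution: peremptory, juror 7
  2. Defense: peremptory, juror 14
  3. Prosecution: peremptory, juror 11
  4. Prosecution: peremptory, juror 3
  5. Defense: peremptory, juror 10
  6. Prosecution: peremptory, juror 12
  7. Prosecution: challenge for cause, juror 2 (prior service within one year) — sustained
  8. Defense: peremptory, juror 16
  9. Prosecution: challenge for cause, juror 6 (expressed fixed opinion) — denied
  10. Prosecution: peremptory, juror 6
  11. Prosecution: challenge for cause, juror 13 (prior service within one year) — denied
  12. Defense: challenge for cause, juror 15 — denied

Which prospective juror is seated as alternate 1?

Removed: #2, #3, #6, #7, #10, #11, #12, #14, #16. (#13, #15 stay — for-cause denied.)
Filling seats in venire order through position 7: #1, #4, #5, #8, #9, #13, #15.
So alternate 1 is #15.

15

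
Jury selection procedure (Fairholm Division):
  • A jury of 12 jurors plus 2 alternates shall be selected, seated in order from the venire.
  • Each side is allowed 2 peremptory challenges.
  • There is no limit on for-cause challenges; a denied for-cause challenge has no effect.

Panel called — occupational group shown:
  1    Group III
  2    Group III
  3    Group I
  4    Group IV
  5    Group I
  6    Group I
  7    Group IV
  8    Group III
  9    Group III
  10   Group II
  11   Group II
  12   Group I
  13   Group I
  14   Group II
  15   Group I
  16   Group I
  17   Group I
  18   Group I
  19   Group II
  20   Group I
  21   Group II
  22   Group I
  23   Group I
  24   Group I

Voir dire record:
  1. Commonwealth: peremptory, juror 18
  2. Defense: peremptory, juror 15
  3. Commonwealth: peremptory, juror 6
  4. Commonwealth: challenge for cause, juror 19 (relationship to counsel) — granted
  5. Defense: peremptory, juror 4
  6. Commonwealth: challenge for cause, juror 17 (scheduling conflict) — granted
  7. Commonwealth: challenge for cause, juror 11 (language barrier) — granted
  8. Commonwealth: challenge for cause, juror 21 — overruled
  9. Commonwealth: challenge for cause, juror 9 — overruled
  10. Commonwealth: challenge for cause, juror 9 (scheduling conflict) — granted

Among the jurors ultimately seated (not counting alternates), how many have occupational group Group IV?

Removed: #4, #6, #9, #11, #15, #17, #18, #19.
Seated jurors 1–12: #1, #2, #3, #5, #7, #8, #10, #12, #13, #14, #16, #20 (alternates #21, #22 not counted).
Of those, in Group IV: #7 → 1.

1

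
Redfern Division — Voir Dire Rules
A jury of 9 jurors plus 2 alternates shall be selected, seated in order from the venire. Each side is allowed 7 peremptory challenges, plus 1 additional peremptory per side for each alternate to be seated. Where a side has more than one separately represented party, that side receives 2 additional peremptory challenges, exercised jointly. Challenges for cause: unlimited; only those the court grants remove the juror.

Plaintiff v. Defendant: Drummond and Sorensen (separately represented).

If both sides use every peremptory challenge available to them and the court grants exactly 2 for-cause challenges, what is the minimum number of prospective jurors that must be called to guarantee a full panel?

33

Seats to fill: 9 + 2 alternates = 11.
Peremptories — Plaintiff: 7 + 1×2 = 9; Defendant: 7 + 1×2 + 2 = 11; total 20.
For-cause removals: 2.
Minimum venire: 11 + 20 + 2 = 33.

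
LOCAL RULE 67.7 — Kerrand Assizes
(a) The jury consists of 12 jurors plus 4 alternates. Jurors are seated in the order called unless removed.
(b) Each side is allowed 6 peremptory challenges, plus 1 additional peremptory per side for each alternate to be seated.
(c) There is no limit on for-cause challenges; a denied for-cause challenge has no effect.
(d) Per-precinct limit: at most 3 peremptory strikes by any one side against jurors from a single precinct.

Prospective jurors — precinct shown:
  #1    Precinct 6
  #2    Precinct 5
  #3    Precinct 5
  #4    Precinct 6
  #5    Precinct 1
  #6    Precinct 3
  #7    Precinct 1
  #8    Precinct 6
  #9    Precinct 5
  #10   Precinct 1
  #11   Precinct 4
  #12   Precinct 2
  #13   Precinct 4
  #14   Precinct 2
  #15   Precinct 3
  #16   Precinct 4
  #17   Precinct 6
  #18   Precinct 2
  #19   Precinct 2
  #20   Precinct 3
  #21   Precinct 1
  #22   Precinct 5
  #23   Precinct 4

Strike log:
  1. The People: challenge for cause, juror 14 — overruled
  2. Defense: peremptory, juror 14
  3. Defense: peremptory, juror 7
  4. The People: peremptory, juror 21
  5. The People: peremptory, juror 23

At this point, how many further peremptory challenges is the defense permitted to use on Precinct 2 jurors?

Defense peremptories so far: #14, #7 — 2 of 10 used, 8 left overall.
Against Precinct 2: #14 — 1 used; per-precinct cap 3 leaves 2.
Binding limit: min(8, 2) = 2.

2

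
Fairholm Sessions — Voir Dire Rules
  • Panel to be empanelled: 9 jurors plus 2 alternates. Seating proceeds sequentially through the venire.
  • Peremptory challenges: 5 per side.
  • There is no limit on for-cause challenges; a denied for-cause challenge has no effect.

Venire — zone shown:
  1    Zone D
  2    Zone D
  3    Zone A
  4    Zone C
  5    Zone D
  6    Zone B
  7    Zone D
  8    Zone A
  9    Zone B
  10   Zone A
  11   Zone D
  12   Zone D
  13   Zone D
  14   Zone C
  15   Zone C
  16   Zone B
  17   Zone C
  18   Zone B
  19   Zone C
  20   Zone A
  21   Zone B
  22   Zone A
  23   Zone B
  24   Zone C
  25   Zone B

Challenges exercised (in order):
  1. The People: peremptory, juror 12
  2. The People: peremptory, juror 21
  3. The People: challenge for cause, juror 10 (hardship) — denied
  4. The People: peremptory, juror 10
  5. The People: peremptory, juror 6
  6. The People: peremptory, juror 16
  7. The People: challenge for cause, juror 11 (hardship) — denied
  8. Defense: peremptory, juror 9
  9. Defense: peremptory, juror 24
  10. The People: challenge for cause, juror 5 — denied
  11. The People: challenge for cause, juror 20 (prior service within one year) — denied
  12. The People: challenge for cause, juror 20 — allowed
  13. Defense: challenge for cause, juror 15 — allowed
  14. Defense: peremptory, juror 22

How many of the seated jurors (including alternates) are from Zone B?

Removed: #6, #9, #10, #12, #15, #16, #20, #21, #22, #24.
Seated (11 incl. alternates): #1, #2, #3, #4, #5, #7, #8, #11, #13, #14, #17.
None of those are in Zone B → 0.

0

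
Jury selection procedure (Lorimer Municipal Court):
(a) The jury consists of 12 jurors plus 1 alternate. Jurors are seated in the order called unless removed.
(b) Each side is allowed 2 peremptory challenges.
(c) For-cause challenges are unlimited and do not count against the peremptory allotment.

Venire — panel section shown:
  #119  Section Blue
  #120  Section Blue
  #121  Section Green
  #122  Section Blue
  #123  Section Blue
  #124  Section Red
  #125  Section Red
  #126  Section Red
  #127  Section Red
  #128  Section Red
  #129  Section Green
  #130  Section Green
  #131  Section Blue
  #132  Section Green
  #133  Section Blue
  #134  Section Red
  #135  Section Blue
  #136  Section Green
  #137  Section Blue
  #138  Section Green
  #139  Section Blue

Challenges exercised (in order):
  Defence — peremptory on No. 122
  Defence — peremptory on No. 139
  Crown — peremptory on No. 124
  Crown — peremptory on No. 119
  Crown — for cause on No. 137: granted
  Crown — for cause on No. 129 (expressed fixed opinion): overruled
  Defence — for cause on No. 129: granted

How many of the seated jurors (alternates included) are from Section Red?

Removed: #119, #122, #124, #129, #137, #139.
Seated (13 incl. alternates): #120, #121, #123, #125, #126, #127, #128, #130, #131, #132, #133, #134, #135.
Of those, in Section Red: #125, #126, #127, #128, #134 → 5.

5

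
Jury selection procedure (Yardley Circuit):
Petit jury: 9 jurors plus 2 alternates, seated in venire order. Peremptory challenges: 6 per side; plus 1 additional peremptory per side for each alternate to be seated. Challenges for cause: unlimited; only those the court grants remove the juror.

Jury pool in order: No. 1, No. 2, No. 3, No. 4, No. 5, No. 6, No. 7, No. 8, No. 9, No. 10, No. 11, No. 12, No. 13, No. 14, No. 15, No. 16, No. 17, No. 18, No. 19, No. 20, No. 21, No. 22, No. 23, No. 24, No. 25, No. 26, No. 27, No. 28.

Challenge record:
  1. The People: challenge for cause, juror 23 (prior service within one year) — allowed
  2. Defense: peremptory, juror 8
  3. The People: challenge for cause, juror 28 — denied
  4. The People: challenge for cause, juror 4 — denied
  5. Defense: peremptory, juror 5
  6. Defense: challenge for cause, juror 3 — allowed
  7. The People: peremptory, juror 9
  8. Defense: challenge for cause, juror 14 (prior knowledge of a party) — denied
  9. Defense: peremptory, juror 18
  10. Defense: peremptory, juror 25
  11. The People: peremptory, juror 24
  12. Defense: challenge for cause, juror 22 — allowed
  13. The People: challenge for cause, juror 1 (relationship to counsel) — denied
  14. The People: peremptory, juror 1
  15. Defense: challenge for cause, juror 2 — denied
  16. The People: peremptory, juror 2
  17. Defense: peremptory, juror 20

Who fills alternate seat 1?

16

Removed: #1, #2, #3, #5, #8, #9, #18, #20, #22, #23, #24, #25. (#4, #14, #28 stay — for-cause denied.)
Seating in order: seats 1–9 → #4, #6, #7, #10, #11, #12, #13, #14, #15; alternates → #16, #17.
So alternate 1 is #16.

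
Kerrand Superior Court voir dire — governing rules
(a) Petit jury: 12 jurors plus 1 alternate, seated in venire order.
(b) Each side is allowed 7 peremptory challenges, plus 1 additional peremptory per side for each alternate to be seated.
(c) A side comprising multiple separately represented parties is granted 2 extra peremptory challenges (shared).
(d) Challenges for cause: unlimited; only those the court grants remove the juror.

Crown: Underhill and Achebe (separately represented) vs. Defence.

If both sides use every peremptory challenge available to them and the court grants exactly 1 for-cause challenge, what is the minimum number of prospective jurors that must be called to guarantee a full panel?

Seats to fill: 12 + 1 alternates = 13.
Peremptories — Crown: 7 + 1×1 + 2 = 10; Defence: 7 + 1×1 = 8; total 18.
For-cause removals: 1.
Minimum venire: 13 + 18 + 1 = 32.

32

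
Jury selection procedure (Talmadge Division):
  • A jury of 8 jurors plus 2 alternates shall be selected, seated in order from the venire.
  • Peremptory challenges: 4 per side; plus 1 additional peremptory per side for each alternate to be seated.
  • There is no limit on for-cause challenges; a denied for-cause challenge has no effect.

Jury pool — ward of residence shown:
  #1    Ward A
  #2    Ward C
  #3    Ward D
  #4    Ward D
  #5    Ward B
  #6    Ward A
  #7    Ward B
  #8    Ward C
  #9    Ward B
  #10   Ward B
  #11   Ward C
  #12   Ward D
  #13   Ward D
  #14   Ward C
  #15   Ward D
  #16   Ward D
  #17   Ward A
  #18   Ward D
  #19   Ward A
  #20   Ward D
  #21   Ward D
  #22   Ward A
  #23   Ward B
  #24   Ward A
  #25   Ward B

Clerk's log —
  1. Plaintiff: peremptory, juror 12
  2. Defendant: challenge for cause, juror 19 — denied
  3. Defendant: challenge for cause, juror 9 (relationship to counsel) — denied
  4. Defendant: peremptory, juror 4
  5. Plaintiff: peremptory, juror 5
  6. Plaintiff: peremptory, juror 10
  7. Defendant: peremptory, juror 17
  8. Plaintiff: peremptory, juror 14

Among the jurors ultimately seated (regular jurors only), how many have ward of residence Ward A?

Removed: #4, #5, #10, #12, #14, #17.
Seated jurors 1–8: #1, #2, #3, #6, #7, #8, #9, #11 (alternates #13, #15 not counted).
Of those, in Ward A: #1, #6 → 2.

2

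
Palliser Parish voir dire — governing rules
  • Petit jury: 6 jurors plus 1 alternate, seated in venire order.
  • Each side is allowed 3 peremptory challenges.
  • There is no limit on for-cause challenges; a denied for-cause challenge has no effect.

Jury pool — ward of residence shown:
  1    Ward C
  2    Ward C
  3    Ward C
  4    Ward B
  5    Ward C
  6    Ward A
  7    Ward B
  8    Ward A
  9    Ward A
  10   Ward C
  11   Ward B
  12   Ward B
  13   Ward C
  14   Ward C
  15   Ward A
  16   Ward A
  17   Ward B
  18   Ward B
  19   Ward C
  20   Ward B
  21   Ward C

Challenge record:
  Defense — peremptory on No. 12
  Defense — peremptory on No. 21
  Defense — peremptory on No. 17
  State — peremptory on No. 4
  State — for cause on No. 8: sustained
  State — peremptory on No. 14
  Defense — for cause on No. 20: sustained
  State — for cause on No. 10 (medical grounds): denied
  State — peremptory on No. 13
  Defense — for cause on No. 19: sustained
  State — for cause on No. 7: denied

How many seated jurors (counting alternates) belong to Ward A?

Removed: #4, #8, #12, #13, #14, #17, #19, #20, #21.
Seated (7 incl. alternates): #1, #2, #3, #5, #6, #7, #9.
Of those, in Ward A: #6, #9 → 2.

2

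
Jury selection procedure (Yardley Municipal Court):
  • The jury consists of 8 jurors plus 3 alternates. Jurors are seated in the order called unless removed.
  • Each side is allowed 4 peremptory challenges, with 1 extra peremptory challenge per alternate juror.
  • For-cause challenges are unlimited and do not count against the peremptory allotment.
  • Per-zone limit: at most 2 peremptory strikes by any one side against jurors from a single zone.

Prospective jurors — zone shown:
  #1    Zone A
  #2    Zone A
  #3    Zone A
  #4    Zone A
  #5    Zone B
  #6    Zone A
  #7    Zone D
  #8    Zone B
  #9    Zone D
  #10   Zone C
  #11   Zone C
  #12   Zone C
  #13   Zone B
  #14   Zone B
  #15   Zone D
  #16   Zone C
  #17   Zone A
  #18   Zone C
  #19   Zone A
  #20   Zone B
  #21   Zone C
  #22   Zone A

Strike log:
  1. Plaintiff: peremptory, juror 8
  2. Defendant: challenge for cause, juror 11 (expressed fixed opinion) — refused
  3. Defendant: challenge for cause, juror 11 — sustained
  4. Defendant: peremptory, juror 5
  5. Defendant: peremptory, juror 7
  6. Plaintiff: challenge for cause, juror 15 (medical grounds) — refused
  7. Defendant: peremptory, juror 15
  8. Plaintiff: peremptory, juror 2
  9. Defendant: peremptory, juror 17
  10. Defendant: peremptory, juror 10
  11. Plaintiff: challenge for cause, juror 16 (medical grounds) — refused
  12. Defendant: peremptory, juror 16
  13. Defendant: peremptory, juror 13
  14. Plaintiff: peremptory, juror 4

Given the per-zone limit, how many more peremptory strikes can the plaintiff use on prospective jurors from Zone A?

0

Plaintiff peremptories so far: #8, #2, #4 — 3 of 7 used, 4 left overall.
Against Zone A: #2, #4 — 2 used; per-zone cap 2 leaves 0.
Binding limit: min(4, 0) = 0.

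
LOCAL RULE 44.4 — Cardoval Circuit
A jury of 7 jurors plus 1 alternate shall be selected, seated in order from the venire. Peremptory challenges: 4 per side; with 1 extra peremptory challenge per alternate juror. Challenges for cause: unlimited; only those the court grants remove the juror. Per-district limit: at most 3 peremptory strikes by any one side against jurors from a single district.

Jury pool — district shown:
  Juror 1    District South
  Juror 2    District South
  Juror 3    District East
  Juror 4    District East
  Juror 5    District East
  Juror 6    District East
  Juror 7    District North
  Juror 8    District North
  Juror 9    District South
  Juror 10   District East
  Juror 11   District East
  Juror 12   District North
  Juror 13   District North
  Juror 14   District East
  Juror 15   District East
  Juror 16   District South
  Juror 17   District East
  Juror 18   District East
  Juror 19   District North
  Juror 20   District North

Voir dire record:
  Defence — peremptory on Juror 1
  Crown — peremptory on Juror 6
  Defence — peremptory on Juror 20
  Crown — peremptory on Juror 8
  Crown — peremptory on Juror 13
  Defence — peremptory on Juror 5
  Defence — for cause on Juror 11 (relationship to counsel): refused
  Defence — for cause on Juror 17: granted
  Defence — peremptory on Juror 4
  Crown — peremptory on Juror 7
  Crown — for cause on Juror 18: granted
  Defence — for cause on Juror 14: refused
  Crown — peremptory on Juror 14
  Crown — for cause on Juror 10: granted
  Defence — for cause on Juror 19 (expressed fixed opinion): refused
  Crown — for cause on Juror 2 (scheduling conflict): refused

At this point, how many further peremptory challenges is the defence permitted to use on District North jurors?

1

Defence peremptories so far: #1, #20, #5, #4 — 4 of 5 used, 1 left overall.
Against District North: #20 — 1 used; per-district cap 3 leaves 2.
Binding limit: min(1, 2) = 1.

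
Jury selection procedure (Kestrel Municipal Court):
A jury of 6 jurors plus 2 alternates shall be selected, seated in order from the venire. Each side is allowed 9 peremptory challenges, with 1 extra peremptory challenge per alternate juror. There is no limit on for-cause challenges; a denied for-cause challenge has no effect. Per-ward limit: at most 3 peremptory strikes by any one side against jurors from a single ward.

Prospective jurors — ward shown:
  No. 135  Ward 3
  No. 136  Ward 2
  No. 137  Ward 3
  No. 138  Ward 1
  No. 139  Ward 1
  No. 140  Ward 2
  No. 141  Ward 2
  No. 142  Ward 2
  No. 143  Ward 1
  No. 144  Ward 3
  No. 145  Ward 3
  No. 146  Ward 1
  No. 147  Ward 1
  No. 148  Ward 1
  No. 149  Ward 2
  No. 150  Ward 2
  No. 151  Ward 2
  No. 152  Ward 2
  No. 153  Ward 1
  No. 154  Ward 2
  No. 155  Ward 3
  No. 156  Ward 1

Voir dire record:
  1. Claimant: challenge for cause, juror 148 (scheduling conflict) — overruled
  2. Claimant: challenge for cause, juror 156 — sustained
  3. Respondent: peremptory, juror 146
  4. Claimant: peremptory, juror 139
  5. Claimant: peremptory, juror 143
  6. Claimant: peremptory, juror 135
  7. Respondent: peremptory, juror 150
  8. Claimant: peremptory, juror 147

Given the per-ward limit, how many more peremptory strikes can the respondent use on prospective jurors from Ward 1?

Respondent peremptories so far: #146, #150 — 2 of 11 used, 9 left overall.
Against Ward 1: #146 — 1 used; per-ward cap 3 leaves 2.
Binding limit: min(9, 2) = 2.

2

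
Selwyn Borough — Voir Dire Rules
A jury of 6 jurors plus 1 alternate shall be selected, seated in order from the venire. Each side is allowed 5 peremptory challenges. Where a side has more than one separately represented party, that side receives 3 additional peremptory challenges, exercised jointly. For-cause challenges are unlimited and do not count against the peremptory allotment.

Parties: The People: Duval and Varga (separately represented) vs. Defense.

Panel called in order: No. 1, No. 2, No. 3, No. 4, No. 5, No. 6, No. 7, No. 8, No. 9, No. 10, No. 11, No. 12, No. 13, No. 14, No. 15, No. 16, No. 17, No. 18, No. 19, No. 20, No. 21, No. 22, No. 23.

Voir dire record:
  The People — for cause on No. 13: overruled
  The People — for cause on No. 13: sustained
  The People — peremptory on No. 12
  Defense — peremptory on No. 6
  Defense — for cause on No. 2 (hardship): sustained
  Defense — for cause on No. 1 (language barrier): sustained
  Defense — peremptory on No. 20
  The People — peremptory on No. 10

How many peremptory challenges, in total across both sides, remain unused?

9

The People allotment: 5 base + 3 multi-party = 8. Defense allotment: 5.
The People peremptories used: #12, #10 — 2 (for-cause on #13, #13 don't count).
Defense peremptories used: #6, #20 — 2 (for-cause on #2, #1 don't count).
Remaining: (8 − 2) + (5 − 2) = 9.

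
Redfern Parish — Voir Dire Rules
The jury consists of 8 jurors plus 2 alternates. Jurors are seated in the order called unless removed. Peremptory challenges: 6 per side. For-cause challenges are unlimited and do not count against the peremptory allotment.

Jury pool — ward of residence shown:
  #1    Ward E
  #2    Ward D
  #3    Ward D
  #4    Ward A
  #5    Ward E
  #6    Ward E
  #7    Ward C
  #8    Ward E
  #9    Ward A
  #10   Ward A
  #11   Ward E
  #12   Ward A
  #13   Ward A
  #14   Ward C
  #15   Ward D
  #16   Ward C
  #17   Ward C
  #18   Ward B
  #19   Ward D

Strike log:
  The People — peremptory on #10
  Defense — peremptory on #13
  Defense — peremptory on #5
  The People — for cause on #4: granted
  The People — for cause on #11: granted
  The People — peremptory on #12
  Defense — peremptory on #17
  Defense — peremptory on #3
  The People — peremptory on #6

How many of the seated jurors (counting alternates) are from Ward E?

2

Removed: #3, #4, #5, #6, #10, #11, #12, #13, #17.
Seated (10 incl. alternates): #1, #2, #7, #8, #9, #14, #15, #16, #18, #19.
Of those, in Ward E: #1, #8 → 2.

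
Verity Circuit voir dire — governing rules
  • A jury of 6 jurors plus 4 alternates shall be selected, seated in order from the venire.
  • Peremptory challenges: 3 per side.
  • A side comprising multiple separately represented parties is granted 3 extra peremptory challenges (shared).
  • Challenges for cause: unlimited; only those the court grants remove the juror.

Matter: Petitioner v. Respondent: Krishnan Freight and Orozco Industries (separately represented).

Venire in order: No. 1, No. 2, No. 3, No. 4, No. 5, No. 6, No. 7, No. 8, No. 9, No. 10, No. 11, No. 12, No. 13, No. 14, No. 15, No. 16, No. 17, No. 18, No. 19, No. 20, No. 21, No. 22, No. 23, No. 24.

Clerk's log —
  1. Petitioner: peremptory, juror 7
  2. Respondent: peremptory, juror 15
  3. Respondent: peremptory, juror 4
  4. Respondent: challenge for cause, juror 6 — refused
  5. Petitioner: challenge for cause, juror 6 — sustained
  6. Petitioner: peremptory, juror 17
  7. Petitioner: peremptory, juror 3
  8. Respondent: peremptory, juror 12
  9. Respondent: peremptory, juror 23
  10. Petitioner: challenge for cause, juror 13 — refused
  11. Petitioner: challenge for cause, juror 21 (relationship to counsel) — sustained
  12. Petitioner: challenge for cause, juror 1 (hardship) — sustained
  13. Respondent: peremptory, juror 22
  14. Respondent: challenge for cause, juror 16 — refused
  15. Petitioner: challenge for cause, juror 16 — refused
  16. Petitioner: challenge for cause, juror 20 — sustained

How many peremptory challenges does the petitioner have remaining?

0

Petitioner allotment: 3.
Petitioner peremptories used: #7, #17, #3 — 3 (for-cause on #6, #13, #21, #1, #16, #20 don't count).
Remaining: 3 − 3 = 0.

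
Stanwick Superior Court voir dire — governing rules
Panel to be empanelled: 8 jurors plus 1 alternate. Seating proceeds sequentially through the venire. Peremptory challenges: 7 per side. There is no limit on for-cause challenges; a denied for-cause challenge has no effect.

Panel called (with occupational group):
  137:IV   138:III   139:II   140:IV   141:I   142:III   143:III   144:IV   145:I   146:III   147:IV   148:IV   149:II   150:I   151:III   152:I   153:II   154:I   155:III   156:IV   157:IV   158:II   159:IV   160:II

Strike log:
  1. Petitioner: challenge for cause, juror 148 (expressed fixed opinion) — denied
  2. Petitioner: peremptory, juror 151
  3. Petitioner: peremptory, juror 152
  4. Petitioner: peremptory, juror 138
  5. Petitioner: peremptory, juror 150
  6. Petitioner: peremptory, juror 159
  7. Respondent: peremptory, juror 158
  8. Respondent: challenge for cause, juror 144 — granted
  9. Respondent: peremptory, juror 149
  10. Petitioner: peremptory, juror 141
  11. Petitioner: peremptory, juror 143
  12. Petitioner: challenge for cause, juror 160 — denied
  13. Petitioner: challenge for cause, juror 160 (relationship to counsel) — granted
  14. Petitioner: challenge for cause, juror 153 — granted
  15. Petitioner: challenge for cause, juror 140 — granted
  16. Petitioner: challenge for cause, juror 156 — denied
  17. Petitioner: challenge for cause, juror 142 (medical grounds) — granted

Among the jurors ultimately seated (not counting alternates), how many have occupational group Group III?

2

Removed: #138, #140, #141, #142, #143, #144, #149, #150, #151, #152, #153, #158, #159, #160.
Seated jurors 1–8: #137, #139, #145, #146, #147, #148, #154, #155 (alternates #156 not counted).
Of those, in Group III: #146, #155 → 2.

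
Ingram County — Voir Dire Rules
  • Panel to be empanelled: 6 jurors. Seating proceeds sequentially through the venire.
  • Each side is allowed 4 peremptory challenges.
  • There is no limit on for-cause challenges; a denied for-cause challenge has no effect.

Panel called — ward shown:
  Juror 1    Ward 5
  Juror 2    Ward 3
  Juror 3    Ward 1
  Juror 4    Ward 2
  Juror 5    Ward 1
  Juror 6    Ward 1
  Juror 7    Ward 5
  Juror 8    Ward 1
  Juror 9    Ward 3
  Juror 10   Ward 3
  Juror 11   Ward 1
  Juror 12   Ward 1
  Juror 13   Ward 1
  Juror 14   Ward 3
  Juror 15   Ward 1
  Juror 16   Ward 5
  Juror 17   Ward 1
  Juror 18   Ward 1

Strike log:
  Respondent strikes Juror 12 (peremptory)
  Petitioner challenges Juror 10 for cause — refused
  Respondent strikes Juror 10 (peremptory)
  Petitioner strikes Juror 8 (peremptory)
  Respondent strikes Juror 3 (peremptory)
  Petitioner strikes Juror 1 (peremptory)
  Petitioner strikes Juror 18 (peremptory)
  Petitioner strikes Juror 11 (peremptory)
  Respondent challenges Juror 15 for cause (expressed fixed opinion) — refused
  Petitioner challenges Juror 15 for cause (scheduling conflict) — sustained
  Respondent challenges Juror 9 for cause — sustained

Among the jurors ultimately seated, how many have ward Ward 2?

1

Removed: #1, #3, #8, #9, #10, #11, #12, #15, #18.
Seated jurors 1–6: #2, #4, #5, #6, #7, #13.
Of those, in Ward 2: #4 → 1.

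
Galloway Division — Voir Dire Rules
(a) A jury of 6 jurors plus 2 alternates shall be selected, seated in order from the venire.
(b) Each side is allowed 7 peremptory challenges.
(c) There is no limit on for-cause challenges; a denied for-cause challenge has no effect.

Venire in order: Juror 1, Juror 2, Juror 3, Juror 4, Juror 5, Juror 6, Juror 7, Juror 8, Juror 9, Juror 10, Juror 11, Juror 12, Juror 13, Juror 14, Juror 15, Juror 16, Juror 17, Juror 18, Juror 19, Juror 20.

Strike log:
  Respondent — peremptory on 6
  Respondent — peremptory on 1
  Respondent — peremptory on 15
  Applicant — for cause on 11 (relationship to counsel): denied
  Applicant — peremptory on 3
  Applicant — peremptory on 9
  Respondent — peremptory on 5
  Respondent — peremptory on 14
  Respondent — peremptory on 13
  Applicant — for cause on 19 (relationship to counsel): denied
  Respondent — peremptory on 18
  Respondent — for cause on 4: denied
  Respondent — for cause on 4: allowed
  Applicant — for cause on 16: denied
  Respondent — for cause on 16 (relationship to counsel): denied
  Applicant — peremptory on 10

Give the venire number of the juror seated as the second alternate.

19

Removed: #1, #3, #4, #5, #6, #9, #10, #13, #14, #15, #18. (#11, #16, #19 stay — for-cause denied.)
Filling seats in venire order through position 8: #2, #7, #8, #11, #12, #16, #17, #19.
So alternate 2 is #19.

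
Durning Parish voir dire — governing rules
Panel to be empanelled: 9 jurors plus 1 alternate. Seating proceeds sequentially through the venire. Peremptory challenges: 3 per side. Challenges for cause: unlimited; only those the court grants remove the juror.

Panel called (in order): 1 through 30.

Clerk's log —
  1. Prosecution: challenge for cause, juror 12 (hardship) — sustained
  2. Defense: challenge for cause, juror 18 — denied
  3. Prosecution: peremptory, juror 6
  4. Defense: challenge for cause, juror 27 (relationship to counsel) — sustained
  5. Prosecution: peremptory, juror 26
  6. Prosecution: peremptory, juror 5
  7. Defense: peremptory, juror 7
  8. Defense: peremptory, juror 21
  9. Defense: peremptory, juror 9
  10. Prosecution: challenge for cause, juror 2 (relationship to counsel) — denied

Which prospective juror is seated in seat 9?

14

Removed: #5, #6, #7, #9, #12, #21, #26, #27. (#2, #18 stay — for-cause denied.)
Seating in order: seats 1–9 → #1, #2, #3, #4, #8, #10, #11, #13, #14; alternates → #15.
So seat 9 is #14.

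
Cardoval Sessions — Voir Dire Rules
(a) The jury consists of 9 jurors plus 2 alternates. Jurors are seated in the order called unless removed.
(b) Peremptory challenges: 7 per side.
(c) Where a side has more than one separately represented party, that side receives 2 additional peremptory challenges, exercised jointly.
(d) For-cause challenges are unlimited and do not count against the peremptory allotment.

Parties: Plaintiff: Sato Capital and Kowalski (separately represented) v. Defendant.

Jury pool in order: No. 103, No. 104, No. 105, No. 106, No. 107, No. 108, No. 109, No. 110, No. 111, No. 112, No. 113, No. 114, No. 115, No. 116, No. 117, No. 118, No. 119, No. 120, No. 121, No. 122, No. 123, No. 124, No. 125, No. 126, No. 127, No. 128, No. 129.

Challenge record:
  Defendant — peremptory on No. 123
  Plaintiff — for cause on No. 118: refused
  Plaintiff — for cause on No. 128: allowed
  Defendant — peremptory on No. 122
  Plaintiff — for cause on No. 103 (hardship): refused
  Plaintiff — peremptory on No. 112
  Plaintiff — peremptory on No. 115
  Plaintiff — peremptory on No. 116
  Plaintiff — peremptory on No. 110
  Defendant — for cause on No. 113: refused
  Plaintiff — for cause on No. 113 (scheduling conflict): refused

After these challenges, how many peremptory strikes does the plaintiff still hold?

Plaintiff allotment: 7 base + 2 multi-party = 9.
Plaintiff peremptories used: #112, #115, #116, #110 — 4 (for-cause on #118, #128, #103, #113 don't count).
Remaining: 9 − 4 = 5.

5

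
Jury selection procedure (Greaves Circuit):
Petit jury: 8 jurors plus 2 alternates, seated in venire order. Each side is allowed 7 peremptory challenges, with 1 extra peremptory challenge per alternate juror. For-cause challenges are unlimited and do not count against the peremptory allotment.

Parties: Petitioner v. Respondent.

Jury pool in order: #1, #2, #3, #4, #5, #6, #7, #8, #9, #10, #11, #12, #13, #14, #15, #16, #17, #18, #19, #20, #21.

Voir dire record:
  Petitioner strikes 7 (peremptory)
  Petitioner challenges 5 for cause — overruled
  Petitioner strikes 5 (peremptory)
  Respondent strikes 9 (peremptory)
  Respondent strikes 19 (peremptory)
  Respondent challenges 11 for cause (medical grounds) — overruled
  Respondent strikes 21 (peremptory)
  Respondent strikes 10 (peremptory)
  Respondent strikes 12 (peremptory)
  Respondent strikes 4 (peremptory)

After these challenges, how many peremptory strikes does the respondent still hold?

Respondent allotment: 7 base + 1 × 2 alternates = 9.
Respondent peremptories used: #9, #19, #21, #10, #12, #4 — 6 (the for-cause on #11 doesn't count).
Remaining: 9 − 6 = 3.

3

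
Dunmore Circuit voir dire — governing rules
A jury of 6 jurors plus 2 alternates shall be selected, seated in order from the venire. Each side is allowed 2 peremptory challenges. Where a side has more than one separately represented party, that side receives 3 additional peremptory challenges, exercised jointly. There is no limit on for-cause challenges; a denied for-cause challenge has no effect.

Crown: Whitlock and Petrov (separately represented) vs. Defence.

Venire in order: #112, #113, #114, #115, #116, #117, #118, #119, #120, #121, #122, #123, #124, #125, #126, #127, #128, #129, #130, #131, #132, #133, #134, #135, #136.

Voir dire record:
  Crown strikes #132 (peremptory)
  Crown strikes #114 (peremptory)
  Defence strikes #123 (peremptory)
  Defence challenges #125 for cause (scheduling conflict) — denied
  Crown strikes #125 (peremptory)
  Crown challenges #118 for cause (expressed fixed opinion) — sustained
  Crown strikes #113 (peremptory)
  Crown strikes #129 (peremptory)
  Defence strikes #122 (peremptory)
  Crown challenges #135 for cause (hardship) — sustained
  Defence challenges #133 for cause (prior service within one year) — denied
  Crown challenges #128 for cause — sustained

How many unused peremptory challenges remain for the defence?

0

Defence allotment: 2.
Defence peremptories used: #123, #122 — 2 (for-cause on #125, #133 don't count).
Remaining: 2 − 2 = 0.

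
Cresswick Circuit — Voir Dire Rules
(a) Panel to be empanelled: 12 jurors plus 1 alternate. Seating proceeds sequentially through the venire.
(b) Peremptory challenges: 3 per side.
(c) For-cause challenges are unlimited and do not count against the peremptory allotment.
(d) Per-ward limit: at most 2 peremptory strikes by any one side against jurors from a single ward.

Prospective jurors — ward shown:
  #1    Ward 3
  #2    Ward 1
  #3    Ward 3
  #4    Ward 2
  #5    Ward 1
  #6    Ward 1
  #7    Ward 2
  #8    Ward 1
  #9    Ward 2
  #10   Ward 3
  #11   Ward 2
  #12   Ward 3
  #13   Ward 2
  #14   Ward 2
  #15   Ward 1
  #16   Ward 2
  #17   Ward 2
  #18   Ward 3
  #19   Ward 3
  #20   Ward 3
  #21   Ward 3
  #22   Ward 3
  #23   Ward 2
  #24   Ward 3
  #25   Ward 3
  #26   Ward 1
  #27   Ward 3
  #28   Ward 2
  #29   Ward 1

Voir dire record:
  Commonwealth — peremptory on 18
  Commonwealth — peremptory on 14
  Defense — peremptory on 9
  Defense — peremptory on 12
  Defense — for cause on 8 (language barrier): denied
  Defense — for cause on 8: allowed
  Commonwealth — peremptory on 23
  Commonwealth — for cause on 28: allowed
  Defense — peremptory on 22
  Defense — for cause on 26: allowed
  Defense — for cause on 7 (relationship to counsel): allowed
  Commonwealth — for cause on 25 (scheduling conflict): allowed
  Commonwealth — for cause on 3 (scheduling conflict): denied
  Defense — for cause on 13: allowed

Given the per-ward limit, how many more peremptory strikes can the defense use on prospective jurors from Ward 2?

0

Defense peremptories so far: #9, #12, #22 — 3 of 3 used, 0 left overall.
Against Ward 2: #9 — 1 used; per-ward cap 2 leaves 1.
Binding limit: min(0, 1) = 0.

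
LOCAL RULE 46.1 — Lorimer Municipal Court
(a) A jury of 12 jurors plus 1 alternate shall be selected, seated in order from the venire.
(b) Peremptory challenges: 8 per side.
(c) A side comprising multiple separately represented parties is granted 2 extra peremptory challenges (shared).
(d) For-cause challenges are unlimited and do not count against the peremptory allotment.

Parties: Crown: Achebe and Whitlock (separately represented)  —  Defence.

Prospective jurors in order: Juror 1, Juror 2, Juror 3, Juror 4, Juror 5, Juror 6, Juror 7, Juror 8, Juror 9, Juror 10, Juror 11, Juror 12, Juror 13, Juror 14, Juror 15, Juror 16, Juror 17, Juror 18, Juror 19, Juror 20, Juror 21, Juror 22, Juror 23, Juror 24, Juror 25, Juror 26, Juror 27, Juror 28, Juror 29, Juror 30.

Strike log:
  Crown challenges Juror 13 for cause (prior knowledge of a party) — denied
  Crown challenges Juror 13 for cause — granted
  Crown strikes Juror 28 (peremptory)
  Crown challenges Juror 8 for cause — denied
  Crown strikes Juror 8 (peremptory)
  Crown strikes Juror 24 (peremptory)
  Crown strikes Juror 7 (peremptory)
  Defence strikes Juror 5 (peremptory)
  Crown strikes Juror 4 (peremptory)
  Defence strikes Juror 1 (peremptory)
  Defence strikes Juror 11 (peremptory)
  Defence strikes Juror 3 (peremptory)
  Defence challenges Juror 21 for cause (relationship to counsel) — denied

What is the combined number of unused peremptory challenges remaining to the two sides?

Crown allotment: 8 base + 2 multi-party = 10. Defence allotment: 8.
Crown peremptories used: #28, #8, #24, #7, #4 — 5 (for-cause on #13, #13, #8 don't count).
Defence peremptories used: #5, #1, #11, #3 — 4 (the for-cause on #21 doesn't count).
Remaining: (10 − 5) + (8 − 4) = 9.

9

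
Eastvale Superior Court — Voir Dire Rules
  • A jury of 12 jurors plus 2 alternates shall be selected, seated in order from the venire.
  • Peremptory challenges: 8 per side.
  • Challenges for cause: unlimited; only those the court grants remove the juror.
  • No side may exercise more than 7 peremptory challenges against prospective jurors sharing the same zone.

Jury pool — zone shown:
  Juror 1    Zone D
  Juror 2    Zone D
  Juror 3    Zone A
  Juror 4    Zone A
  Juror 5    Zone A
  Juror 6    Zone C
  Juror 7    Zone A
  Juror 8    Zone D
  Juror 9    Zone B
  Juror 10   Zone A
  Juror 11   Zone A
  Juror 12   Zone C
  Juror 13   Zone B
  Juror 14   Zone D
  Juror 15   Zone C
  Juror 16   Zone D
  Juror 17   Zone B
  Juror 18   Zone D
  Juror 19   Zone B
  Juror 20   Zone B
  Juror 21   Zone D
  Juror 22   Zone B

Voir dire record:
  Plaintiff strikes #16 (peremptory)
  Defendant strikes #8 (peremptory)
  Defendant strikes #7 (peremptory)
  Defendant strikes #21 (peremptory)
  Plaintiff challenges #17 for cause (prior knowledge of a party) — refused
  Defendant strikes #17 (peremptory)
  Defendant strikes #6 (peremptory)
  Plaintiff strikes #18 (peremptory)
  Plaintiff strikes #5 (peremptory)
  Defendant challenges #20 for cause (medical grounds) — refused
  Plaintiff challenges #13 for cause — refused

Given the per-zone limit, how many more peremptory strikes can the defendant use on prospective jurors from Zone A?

Defendant peremptories so far: #8, #7, #21, #17, #6 — 5 of 8 used, 3 left overall.
Against Zone A: #7 — 1 used; per-zone cap 7 leaves 6.
Binding limit: min(3, 6) = 3.

3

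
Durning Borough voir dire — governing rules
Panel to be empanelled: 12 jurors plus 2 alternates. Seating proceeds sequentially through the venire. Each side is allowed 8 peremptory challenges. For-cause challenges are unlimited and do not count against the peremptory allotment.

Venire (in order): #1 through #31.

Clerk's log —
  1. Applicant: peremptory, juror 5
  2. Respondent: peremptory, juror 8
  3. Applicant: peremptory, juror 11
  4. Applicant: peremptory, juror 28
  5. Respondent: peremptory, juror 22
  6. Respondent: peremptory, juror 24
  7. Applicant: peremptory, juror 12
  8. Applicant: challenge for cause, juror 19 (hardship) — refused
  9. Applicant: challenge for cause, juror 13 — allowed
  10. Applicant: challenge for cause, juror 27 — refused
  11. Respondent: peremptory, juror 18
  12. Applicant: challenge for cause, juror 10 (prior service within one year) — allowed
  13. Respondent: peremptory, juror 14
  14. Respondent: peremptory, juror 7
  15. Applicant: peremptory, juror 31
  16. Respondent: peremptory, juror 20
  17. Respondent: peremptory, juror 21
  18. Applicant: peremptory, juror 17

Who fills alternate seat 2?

Removed: #5, #7, #8, #10, #11, #12, #13, #14, #17, #18, #20, #21, #22, #24, #28, #31. (#19, #27 stay — for-cause denied.)
Seating in order: seats 1–12 → #1, #2, #3, #4, #6, #9, #15, #16, #19, #23, #25, #26; alternates → #27, #29.
So alternate 2 is #29.

29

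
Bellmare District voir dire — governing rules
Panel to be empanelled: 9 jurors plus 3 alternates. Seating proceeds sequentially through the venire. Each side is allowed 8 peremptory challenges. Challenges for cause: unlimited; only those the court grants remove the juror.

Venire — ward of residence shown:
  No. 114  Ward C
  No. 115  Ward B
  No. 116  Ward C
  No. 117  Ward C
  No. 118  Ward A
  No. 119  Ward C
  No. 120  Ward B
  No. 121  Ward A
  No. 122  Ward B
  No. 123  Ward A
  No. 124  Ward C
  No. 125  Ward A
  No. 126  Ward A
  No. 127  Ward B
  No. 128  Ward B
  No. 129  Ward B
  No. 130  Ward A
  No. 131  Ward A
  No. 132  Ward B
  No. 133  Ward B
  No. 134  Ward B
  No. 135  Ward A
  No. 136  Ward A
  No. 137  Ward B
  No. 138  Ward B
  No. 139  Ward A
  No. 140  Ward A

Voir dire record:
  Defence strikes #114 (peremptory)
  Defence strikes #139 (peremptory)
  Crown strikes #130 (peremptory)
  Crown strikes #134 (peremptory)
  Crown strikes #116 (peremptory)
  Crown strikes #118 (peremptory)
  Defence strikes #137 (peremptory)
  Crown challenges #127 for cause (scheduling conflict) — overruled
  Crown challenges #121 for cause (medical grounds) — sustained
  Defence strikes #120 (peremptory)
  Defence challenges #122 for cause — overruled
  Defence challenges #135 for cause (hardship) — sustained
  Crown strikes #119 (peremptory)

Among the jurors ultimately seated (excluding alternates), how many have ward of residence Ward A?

Removed: #114, #116, #118, #119, #120, #121, #130, #134, #135, #137, #139.
Seated jurors 1–9: #115, #117, #122, #123, #124, #125, #126, #127, #128 (alternates #129, #131, #132 not counted).
Of those, in Ward A: #123, #125, #126 → 3.

3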